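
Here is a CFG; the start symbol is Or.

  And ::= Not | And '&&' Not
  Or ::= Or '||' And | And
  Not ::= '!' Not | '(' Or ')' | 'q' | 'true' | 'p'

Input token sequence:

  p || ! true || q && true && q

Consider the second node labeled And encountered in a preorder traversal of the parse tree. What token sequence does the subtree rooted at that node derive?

! true

[Or [Or [Or [And [Not p]]] || [And [Not ! [Not true]]]] || [And [And [And [Not q]] && [Not true]] && [Not q]]]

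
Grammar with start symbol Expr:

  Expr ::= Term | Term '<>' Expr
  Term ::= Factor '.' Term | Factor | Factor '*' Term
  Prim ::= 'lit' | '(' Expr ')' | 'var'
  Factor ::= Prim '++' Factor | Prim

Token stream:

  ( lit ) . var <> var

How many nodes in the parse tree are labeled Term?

4

[Expr [Term [Factor [Prim ( [Expr [Term [Factor [Prim lit]]]] )]] . [Term [Factor [Prim var]]]] <> [Expr [Term [Factor [Prim var]]]]]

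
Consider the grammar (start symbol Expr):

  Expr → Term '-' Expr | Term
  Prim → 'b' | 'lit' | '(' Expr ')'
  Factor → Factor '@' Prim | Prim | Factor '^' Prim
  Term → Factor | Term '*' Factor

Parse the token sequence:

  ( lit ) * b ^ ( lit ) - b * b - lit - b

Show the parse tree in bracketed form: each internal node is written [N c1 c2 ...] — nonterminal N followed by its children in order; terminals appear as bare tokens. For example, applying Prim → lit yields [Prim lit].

[Expr [Term [Term [Factor [Prim ( [Expr [Term [Factor [Prim lit]]]] )]]] * [Factor [Factor [Prim b]] ^ [Prim ( [Expr [Term [Factor [Prim lit]]]] )]]] - [Expr [Term [Term [Factor [Prim b]]] * [Factor [Prim b]]] - [Expr [Term [Factor [Prim lit]]] - [Expr [Term [Factor [Prim b]]]]]]]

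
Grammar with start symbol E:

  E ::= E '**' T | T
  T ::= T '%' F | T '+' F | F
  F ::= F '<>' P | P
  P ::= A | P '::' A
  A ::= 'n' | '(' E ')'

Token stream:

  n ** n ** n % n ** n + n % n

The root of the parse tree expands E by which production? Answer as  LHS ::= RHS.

E ::= E '**' T

[E [E [E [E [T [F [P [A n]]]]] ** [T [F [P [A n]]]]] ** [T [T [F [P [A n]]]] % [F [P [A n]]]]] ** [T [T [T [F [P [A n]]]] + [F [P [A n]]]] % [F [P [A n]]]]]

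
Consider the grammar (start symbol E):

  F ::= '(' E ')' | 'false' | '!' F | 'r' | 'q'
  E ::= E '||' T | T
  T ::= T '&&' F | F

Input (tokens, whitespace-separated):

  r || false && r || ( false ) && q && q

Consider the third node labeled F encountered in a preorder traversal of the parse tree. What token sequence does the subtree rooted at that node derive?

r

[E [E [E [T [F r]]] || [T [T [F false]] && [F r]]] || [T [T [T [F ( [E [T [F false]]] )]] && [F q]] && [F q]]]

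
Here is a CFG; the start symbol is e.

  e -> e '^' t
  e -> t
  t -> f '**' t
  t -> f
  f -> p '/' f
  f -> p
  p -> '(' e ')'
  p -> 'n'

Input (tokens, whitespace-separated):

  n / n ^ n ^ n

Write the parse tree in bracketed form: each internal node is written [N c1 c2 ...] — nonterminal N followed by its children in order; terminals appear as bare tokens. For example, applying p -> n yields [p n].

e
e ^ t
e ^ t ^ t
t ^ t ^ t
f ^ t ^ t
p / f ^ t ^ t
n / f ^ t ^ t
n / p ^ t ^ t
n / n ^ t ^ t
n / n ^ f ^ t
n / n ^ p ^ t
n / n ^ n ^ t
n / n ^ n ^ f
n / n ^ n ^ p
n / n ^ n ^ n

[e [e [e [t [f [p n] / [f [p n]]]]] ^ [t [f [p n]]]] ^ [t [f [p n]]]]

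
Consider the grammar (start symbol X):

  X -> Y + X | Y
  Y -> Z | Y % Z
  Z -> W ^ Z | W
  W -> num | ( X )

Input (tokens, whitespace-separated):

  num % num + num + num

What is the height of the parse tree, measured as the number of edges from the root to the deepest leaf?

[X [Y [Y [Z [W num]]] % [Z [W num]]] + [X [Y [Z [W num]]] + [X [Y [Z [W num]]]]]]

6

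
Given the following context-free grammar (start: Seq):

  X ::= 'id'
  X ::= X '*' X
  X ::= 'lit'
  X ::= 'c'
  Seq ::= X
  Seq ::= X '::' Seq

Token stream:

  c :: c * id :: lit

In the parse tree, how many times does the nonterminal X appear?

5

[Seq [X c] :: [Seq [X [X c] * [X id]] :: [Seq [X lit]]]]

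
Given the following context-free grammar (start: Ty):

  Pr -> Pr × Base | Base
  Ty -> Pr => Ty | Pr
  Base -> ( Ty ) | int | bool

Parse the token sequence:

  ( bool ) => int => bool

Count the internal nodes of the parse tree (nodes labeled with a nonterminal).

[Ty [Pr [Base ( [Ty [Pr [Base bool]]] )]] => [Ty [Pr [Base int]] => [Ty [Pr [Base bool]]]]]

12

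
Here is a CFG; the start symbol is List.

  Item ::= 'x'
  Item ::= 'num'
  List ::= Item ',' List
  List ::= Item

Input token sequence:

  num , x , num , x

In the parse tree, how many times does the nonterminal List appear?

4

[List [Item num] , [List [Item x] , [List [Item num] , [List [Item x]]]]]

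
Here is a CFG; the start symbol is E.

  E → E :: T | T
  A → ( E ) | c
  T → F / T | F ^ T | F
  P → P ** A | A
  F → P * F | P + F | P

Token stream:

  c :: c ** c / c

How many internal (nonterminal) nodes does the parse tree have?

16

[E [E [T [F [P [A c]]]]] :: [T [F [P [P [A c]] ** [A c]]] / [T [F [P [A c]]]]]]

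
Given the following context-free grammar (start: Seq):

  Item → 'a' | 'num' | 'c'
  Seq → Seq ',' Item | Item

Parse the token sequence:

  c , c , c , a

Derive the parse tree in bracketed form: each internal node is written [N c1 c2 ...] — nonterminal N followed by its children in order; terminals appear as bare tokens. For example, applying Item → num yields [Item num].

Seq
Seq , Item
Seq , Item , Item
Seq , Item , Item , Item
Item , Item , Item , Item
c , Item , Item , Item
c , c , Item , Item
c , c , c , Item
c , c , c , a

[Seq [Seq [Seq [Seq [Item c]] , [Item c]] , [Item c]] , [Item a]]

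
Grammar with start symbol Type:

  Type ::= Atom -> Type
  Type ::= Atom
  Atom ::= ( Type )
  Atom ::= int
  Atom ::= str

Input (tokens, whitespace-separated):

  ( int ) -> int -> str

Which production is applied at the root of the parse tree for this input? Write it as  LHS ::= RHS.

Type ::= Atom -> Type

[Type [Atom ( [Type [Atom int]] )] -> [Type [Atom int] -> [Type [Atom str]]]]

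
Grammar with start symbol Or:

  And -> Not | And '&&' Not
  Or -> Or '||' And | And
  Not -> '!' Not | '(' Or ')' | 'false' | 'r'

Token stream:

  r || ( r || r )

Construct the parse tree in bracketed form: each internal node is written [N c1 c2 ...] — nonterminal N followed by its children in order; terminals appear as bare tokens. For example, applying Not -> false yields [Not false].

Or
Or || And
And || And
Not || And
r || And
r || Not
r || ( Or )
r || ( Or || And )
r || ( And || And )
r || ( Not || And )
r || ( r || And )
r || ( r || Not )
r || ( r || r )

[Or [Or [And [Not r]]] || [And [Not ( [Or [Or [And [Not r]]] || [And [Not r]]] )]]]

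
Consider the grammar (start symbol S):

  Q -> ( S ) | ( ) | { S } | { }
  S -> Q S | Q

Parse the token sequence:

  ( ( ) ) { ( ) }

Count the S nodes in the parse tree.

[S [Q ( [S [Q ( )]] )] [S [Q { [S [Q ( )]] }]]]

4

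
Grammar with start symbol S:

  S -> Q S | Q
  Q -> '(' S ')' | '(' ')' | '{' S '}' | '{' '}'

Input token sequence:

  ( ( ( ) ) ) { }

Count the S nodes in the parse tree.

4

[S [Q ( [S [Q ( [S [Q ( )]] )]] )] [S [Q { }]]]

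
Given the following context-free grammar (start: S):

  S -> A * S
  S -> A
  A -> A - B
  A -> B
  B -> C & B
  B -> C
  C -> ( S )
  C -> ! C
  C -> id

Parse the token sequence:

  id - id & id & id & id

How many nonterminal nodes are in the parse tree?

[S [A [A [B [C id]]] - [B [C id] & [B [C id] & [B [C id] & [B [C id]]]]]]]

13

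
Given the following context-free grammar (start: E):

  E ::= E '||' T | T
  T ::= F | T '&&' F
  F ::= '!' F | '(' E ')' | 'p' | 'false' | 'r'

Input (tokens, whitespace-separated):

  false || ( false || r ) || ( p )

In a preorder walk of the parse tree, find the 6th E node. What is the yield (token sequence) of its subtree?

[E [E [E [T [F false]]] || [T [F ( [E [E [T [F false]]] || [T [F r]]] )]]] || [T [F ( [E [T [F p]]] )]]]

p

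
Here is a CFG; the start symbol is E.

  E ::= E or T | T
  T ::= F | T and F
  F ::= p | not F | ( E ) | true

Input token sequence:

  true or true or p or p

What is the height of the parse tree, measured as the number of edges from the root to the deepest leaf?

6

[E [E [E [E [T [F true]]] or [T [F true]]] or [T [F p]]] or [T [F p]]]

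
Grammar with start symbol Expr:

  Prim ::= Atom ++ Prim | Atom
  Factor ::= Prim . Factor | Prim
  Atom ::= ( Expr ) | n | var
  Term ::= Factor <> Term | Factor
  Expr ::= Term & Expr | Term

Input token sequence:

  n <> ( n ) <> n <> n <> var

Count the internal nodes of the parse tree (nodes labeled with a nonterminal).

26

[Expr [Term [Factor [Prim [Atom n]]] <> [Term [Factor [Prim [Atom ( [Expr [Term [Factor [Prim [Atom n]]]]] )]]] <> [Term [Factor [Prim [Atom n]]] <> [Term [Factor [Prim [Atom n]]] <> [Term [Factor [Prim [Atom var]]]]]]]]]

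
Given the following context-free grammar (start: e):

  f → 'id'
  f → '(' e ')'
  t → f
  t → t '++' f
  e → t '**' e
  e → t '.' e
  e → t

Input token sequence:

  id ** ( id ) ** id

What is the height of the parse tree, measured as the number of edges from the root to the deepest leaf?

[e [t [f id]] ** [e [t [f ( [e [t [f id]]] )]] ** [e [t [f id]]]]]

7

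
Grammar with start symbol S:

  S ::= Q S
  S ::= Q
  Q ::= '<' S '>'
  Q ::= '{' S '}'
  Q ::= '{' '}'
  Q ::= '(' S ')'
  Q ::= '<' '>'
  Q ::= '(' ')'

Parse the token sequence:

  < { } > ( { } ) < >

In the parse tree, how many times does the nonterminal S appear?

[S [Q < [S [Q { }]] >] [S [Q ( [S [Q { }]] )] [S [Q < >]]]]

5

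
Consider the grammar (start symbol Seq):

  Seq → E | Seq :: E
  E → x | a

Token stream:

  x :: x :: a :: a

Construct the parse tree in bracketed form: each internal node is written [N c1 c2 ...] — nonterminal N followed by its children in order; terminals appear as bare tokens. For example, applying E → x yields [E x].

Seq
Seq :: E
Seq :: E :: E
Seq :: E :: E :: E
E :: E :: E :: E
x :: E :: E :: E
x :: x :: E :: E
x :: x :: a :: E
x :: x :: a :: a

[Seq [Seq [Seq [Seq [E x]] :: [E x]] :: [E a]] :: [E a]]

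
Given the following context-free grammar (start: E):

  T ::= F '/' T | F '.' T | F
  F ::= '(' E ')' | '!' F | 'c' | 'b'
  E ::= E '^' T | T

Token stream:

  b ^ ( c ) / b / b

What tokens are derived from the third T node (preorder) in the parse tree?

[E [E [T [F b]]] ^ [T [F ( [E [T [F c]]] )] / [T [F b] / [T [F b]]]]]

c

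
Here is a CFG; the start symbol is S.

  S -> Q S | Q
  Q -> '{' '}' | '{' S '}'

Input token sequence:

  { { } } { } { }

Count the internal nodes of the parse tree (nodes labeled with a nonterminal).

8

[S [Q { [S [Q { }]] }] [S [Q { }] [S [Q { }]]]]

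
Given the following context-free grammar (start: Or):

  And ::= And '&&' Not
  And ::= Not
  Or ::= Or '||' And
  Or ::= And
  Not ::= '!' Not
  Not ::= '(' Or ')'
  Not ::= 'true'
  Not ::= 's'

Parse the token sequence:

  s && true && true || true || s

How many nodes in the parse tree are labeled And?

[Or [Or [Or [And [And [And [Not s]] && [Not true]] && [Not true]]] || [And [Not true]]] || [And [Not s]]]

5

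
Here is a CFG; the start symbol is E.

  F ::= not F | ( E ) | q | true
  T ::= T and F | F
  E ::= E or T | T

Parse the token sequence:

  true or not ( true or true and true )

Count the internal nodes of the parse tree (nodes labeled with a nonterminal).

15

[E [E [T [F true]]] or [T [F not [F ( [E [E [T [F true]]] or [T [T [F true]] and [F true]]] )]]]]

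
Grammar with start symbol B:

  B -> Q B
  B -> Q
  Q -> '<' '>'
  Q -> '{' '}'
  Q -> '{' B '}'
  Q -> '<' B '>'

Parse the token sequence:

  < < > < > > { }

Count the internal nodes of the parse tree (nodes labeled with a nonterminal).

8

[B [Q < [B [Q < >] [B [Q < >]]] >] [B [Q { }]]]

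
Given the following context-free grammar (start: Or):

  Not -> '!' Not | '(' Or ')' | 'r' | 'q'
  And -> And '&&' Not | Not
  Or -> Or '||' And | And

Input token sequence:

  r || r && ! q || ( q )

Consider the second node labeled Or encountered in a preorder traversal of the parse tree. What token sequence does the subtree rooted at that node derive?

r || r && ! q

[Or [Or [Or [And [Not r]]] || [And [And [Not r]] && [Not ! [Not q]]]] || [And [Not ( [Or [And [Not q]]] )]]]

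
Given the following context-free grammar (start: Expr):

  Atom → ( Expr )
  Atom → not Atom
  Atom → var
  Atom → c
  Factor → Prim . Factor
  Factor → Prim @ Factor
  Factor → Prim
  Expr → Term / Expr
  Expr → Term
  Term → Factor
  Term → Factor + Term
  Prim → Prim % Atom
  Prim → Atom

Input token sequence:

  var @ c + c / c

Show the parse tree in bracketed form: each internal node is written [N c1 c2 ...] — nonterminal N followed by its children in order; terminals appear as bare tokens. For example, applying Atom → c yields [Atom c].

Expr
Term / Expr
Factor + Term / Expr
Prim @ Factor + Term / Expr
Atom @ Factor + Term / Expr
var @ Factor + Term / Expr
var @ Prim + Term / Expr
var @ Atom + Term / Expr
var @ c + Term / Expr
var @ c + Factor / Expr
var @ c + Prim / Expr
var @ c + Atom / Expr
var @ c + c / Expr
var @ c + c / Term
var @ c + c / Factor
var @ c + c / Prim
var @ c + c / Atom
var @ c + c / c

[Expr [Term [Factor [Prim [Atom var]] @ [Factor [Prim [Atom c]]]] + [Term [Factor [Prim [Atom c]]]]] / [Expr [Term [Factor [Prim [Atom c]]]]]]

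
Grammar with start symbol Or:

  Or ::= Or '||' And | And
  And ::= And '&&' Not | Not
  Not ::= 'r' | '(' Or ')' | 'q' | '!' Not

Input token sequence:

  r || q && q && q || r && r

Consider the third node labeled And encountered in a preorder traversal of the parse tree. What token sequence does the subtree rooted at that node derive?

[Or [Or [Or [And [Not r]]] || [And [And [And [Not q]] && [Not q]] && [Not q]]] || [And [And [Not r]] && [Not r]]]

q && q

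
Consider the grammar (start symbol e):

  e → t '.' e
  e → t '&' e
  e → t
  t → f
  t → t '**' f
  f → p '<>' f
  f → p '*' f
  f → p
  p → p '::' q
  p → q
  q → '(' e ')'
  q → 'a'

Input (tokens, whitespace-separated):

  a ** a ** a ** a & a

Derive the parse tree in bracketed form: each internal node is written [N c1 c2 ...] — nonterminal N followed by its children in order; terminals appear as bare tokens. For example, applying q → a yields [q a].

[e [t [t [t [t [f [p [q a]]]] ** [f [p [q a]]]] ** [f [p [q a]]]] ** [f [p [q a]]]] & [e [t [f [p [q a]]]]]]

e
t & e
t ** f & e
t ** f ** f & e
t ** f ** f ** f & e
f ** f ** f ** f & e
p ** f ** f ** f & e
q ** f ** f ** f & e
a ** f ** f ** f & e
a ** p ** f ** f & e
a ** q ** f ** f & e
a ** a ** f ** f & e
a ** a ** p ** f & e
a ** a ** q ** f & e
a ** a ** a ** f & e
a ** a ** a ** p & e
a ** a ** a ** q & e
a ** a ** a ** a & e
a ** a ** a ** a & t
a ** a ** a ** a & f
a ** a ** a ** a & p
a ** a ** a ** a & q
a ** a ** a ** a & a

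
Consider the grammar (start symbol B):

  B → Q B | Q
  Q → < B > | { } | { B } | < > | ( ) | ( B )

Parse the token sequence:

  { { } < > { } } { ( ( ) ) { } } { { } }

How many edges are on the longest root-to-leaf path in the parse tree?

7

[B [Q { [B [Q { }] [B [Q < >] [B [Q { }]]]] }] [B [Q { [B [Q ( [B [Q ( )]] )] [B [Q { }]]] }] [B [Q { [B [Q { }]] }]]]]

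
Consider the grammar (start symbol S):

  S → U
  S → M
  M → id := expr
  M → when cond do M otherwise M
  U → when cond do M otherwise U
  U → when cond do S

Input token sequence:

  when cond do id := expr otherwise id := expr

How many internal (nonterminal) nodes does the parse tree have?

4

[S [M when cond do [M id := expr] otherwise [M id := expr]]]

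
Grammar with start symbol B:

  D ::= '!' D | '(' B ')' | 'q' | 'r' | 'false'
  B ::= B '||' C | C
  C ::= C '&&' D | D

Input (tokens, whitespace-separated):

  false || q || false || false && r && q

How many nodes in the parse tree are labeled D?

[B [B [B [B [C [D false]]] || [C [D q]]] || [C [D false]]] || [C [C [C [D false]] && [D r]] && [D q]]]

6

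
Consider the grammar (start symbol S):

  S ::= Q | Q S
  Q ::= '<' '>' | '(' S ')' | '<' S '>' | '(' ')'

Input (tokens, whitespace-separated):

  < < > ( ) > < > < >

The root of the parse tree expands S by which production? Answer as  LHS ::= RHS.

S ::= Q S

[S [Q < [S [Q < >] [S [Q ( )]]] >] [S [Q < >] [S [Q < >]]]]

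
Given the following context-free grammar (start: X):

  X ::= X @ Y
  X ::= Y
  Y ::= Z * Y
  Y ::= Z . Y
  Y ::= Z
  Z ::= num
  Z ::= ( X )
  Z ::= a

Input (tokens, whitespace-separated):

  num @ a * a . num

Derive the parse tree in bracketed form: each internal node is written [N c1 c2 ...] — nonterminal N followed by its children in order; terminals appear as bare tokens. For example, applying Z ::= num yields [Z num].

[X [X [Y [Z num]]] @ [Y [Z a] * [Y [Z a] . [Y [Z num]]]]]

X
X @ Y
Y @ Y
Z @ Y
num @ Y
num @ Z * Y
num @ a * Y
num @ a * Z . Y
num @ a * a . Y
num @ a * a . Z
num @ a * a . num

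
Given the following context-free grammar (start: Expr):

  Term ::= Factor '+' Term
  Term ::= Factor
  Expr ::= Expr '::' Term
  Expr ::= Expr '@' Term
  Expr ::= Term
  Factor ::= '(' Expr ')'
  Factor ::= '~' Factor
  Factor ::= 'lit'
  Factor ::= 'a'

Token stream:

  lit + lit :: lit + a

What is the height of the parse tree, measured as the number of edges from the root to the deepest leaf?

[Expr [Expr [Term [Factor lit] + [Term [Factor lit]]]] :: [Term [Factor lit] + [Term [Factor a]]]]

5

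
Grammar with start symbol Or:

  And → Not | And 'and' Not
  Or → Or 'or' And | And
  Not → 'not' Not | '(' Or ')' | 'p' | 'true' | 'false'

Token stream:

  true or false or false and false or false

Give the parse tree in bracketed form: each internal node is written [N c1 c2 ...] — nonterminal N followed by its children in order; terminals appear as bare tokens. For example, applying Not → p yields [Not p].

Or
Or or And
Or or And or And
Or or And or And or And
And or And or And or And
Not or And or And or And
true or And or And or And
true or Not or And or And
true or false or And or And
true or false or And and Not or And
true or false or Not and Not or And
true or false or false and Not or And
true or false or false and false or And
true or false or false and false or Not
true or false or false and false or false

[Or [Or [Or [Or [And [Not true]]] or [And [Not false]]] or [And [And [Not false]] and [Not false]]] or [And [Not false]]]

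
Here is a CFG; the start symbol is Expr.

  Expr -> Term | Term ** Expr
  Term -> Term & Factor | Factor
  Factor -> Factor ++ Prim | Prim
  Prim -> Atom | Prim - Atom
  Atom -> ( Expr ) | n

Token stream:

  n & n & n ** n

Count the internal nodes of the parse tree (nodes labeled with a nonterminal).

18

[Expr [Term [Term [Term [Factor [Prim [Atom n]]]] & [Factor [Prim [Atom n]]]] & [Factor [Prim [Atom n]]]] ** [Expr [Term [Factor [Prim [Atom n]]]]]]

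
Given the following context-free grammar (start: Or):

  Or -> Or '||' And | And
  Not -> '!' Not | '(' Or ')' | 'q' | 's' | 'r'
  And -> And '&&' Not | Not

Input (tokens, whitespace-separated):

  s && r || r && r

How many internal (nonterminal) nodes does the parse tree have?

10

[Or [Or [And [And [Not s]] && [Not r]]] || [And [And [Not r]] && [Not r]]]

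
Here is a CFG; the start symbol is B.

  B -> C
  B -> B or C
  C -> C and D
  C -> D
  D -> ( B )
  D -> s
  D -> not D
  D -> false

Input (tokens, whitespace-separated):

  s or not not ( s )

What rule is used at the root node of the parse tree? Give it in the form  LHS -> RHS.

[B [B [C [D s]]] or [C [D not [D not [D ( [B [C [D s]]] )]]]]]

B -> B or C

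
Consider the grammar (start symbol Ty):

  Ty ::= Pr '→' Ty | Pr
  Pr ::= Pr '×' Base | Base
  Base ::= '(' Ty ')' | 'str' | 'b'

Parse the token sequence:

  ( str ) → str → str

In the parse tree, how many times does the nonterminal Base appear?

[Ty [Pr [Base ( [Ty [Pr [Base str]]] )]] → [Ty [Pr [Base str]] → [Ty [Pr [Base str]]]]]

4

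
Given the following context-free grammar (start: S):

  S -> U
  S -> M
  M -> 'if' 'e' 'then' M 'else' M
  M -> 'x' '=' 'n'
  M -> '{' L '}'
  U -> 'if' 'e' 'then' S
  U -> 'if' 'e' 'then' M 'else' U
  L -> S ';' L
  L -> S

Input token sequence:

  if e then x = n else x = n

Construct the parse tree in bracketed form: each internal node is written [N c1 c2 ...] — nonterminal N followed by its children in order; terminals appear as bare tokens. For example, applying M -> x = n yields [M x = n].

[S [M if e then [M x = n] else [M x = n]]]

S
M
if e then M else M
if e then x = n else M
if e then x = n else x = n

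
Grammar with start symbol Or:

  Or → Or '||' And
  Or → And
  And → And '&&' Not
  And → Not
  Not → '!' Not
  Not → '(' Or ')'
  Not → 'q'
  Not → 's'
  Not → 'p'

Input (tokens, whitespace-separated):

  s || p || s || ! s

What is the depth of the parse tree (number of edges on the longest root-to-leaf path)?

[Or [Or [Or [Or [And [Not s]]] || [And [Not p]]] || [And [Not s]]] || [And [Not ! [Not s]]]]

6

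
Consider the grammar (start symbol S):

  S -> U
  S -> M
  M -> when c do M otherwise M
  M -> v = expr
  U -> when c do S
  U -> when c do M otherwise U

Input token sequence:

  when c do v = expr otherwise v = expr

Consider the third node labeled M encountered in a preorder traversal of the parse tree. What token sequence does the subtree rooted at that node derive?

[S [M when c do [M v = expr] otherwise [M v = expr]]]

v = expr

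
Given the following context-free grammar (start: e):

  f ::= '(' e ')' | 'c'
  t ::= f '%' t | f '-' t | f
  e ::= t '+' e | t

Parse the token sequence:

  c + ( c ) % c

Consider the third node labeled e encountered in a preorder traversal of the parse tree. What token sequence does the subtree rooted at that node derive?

[e [t [f c]] + [e [t [f ( [e [t [f c]]] )] % [t [f c]]]]]

c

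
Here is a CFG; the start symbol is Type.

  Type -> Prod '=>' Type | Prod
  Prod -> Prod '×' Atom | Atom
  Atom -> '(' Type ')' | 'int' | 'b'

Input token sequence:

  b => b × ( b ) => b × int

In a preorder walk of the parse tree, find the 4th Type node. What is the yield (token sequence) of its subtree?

b × int

[Type [Prod [Atom b]] => [Type [Prod [Prod [Atom b]] × [Atom ( [Type [Prod [Atom b]]] )]] => [Type [Prod [Prod [Atom b]] × [Atom int]]]]]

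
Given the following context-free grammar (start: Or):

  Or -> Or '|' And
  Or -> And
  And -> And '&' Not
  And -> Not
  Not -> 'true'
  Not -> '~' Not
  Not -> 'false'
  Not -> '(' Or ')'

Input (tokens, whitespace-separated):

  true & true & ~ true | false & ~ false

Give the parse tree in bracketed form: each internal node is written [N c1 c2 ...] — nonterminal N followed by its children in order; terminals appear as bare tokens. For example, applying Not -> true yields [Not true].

[Or [Or [And [And [And [Not true]] & [Not true]] & [Not ~ [Not true]]]] | [And [And [Not false]] & [Not ~ [Not false]]]]

Or
Or | And
And | And
And & Not | And
And & Not & Not | And
Not & Not & Not | And
true & Not & Not | And
true & true & Not | And
true & true & ~ Not | And
true & true & ~ true | And
true & true & ~ true | And & Not
true & true & ~ true | Not & Not
true & true & ~ true | false & Not
true & true & ~ true | false & ~ Not
true & true & ~ true | false & ~ false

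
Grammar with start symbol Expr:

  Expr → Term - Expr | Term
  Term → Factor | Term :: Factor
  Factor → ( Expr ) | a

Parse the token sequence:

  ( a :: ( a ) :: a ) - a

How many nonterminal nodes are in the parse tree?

16

[Expr [Term [Factor ( [Expr [Term [Term [Term [Factor a]] :: [Factor ( [Expr [Term [Factor a]]] )]] :: [Factor a]]] )]] - [Expr [Term [Factor a]]]]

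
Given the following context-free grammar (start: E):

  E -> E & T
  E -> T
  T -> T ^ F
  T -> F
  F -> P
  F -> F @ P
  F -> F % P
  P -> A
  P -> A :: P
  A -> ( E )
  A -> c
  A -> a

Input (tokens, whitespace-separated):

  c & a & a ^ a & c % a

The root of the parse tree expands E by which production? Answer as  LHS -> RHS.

E -> E & T

[E [E [E [E [T [F [P [A c]]]]] & [T [F [P [A a]]]]] & [T [T [F [P [A a]]]] ^ [F [P [A a]]]]] & [T [F [F [P [A c]]] % [P [A a]]]]]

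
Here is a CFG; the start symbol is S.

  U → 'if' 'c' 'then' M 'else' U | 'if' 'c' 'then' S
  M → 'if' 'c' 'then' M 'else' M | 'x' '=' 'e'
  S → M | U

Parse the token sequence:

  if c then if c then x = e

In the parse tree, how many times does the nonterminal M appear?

[S [U if c then [S [U if c then [S [M x = e]]]]]]

1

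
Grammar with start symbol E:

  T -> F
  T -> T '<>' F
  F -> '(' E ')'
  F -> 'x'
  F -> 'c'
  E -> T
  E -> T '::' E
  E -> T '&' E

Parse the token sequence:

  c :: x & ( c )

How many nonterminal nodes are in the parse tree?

[E [T [F c]] :: [E [T [F x]] & [E [T [F ( [E [T [F c]]] )]]]]]

12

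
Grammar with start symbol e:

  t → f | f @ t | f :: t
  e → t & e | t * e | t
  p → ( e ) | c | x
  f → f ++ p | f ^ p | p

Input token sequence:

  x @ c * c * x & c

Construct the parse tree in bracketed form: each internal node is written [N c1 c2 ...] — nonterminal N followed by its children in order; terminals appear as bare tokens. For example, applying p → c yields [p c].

[e [t [f [p x]] @ [t [f [p c]]]] * [e [t [f [p c]]] * [e [t [f [p x]]] & [e [t [f [p c]]]]]]]

e
t * e
f @ t * e
p @ t * e
x @ t * e
x @ f * e
x @ p * e
x @ c * e
x @ c * t * e
x @ c * f * e
x @ c * p * e
x @ c * c * e
x @ c * c * t & e
x @ c * c * f & e
x @ c * c * p & e
x @ c * c * x & e
x @ c * c * x & t
x @ c * c * x & f
x @ c * c * x & p
x @ c * c * x & c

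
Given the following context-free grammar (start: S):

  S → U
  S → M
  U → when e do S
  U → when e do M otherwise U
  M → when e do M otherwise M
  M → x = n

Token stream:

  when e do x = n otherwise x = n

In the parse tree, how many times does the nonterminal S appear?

1

[S [M when e do [M x = n] otherwise [M x = n]]]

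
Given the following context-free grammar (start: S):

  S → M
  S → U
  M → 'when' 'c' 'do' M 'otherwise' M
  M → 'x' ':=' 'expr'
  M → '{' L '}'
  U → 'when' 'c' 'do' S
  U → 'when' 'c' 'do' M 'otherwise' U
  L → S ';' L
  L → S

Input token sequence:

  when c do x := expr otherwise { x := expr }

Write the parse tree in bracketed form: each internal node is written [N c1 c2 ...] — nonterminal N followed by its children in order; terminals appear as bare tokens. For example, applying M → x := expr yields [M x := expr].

S
M
when c do M otherwise M
when c do x := expr otherwise M
when c do x := expr otherwise { L }
when c do x := expr otherwise { S }
when c do x := expr otherwise { M }
when c do x := expr otherwise { x := expr }

[S [M when c do [M x := expr] otherwise [M { [L [S [M x := expr]]] }]]]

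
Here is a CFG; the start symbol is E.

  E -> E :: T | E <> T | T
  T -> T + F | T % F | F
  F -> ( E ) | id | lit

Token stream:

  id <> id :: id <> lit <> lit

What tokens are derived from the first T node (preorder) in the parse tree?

id

[E [E [E [E [E [T [F id]]] <> [T [F id]]] :: [T [F id]]] <> [T [F lit]]] <> [T [F lit]]]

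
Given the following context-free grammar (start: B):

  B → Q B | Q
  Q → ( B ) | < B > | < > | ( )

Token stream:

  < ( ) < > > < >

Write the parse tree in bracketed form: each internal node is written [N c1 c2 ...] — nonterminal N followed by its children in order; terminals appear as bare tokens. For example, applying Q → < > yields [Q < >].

[B [Q < [B [Q ( )] [B [Q < >]]] >] [B [Q < >]]]

B
Q B
< B > B
< Q B > B
< ( ) B > B
< ( ) Q > B
< ( ) < > > B
< ( ) < > > Q
< ( ) < > > < >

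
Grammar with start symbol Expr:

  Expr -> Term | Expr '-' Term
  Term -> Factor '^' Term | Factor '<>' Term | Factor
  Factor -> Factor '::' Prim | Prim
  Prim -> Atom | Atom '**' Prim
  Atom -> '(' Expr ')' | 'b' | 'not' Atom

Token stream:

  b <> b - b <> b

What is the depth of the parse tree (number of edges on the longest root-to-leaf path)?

7

[Expr [Expr [Term [Factor [Prim [Atom b]]] <> [Term [Factor [Prim [Atom b]]]]]] - [Term [Factor [Prim [Atom b]]] <> [Term [Factor [Prim [Atom b]]]]]]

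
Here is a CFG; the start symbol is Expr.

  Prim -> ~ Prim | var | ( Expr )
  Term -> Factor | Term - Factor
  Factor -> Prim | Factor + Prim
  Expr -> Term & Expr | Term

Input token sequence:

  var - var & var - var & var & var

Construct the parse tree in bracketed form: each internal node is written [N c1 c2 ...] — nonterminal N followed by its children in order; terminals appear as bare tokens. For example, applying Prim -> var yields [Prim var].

Expr
Term & Expr
Term - Factor & Expr
Factor - Factor & Expr
Prim - Factor & Expr
var - Factor & Expr
var - Prim & Expr
var - var & Expr
var - var & Term & Expr
var - var & Term - Factor & Expr
var - var & Factor - Factor & Expr
var - var & Prim - Factor & Expr
var - var & var - Factor & Expr
var - var & var - Prim & Expr
var - var & var - var & Expr
var - var & var - var & Term & Expr
var - var & var - var & Factor & Expr
var - var & var - var & Prim & Expr
var - var & var - var & var & Expr
var - var & var - var & var & Term
var - var & var - var & var & Factor
var - var & var - var & var & Prim
var - var & var - var & var & var

[Expr [Term [Term [Factor [Prim var]]] - [Factor [Prim var]]] & [Expr [Term [Term [Factor [Prim var]]] - [Factor [Prim var]]] & [Expr [Term [Factor [Prim var]]] & [Expr [Term [Factor [Prim var]]]]]]]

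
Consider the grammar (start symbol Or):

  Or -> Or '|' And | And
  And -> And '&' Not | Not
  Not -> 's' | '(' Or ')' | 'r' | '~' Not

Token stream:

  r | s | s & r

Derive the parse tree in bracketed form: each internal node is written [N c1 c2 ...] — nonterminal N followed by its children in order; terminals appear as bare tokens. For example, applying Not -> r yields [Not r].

[Or [Or [Or [And [Not r]]] | [And [Not s]]] | [And [And [Not s]] & [Not r]]]

Or
Or | And
Or | And | And
And | And | And
Not | And | And
r | And | And
r | Not | And
r | s | And
r | s | And & Not
r | s | Not & Not
r | s | s & Not
r | s | s & r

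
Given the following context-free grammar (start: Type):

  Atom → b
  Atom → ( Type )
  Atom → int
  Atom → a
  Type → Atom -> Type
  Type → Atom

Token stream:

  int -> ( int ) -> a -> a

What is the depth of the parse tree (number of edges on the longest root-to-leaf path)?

5

[Type [Atom int] -> [Type [Atom ( [Type [Atom int]] )] -> [Type [Atom a] -> [Type [Atom a]]]]]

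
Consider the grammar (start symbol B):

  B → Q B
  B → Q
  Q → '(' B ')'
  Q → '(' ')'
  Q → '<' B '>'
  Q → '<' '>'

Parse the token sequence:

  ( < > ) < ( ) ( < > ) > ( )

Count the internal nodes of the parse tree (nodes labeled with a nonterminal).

[B [Q ( [B [Q < >]] )] [B [Q < [B [Q ( )] [B [Q ( [B [Q < >]] )]]] >] [B [Q ( )]]]]

14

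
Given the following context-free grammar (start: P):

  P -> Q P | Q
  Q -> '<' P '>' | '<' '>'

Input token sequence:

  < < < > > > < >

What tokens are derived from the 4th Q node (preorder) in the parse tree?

< >

[P [Q < [P [Q < [P [Q < >]] >]] >] [P [Q < >]]]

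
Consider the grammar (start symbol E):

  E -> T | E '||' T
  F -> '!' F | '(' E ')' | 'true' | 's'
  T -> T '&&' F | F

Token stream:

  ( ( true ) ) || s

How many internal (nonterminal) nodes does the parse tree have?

[E [E [T [F ( [E [T [F ( [E [T [F true]]] )]]] )]]] || [T [F s]]]

12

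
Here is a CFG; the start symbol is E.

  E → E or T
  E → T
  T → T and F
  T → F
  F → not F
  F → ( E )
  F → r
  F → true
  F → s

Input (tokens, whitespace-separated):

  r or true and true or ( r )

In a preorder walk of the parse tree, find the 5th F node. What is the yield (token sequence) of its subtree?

r

[E [E [E [T [F r]]] or [T [T [F true]] and [F true]]] or [T [F ( [E [T [F r]]] )]]]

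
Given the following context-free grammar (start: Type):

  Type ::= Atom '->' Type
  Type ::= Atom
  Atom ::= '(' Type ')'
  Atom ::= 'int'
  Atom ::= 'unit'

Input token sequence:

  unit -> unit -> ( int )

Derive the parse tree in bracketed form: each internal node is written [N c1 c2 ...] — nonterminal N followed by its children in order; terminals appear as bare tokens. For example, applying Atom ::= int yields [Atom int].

[Type [Atom unit] -> [Type [Atom unit] -> [Type [Atom ( [Type [Atom int]] )]]]]

Type
Atom -> Type
unit -> Type
unit -> Atom -> Type
unit -> unit -> Type
unit -> unit -> Atom
unit -> unit -> ( Type )
unit -> unit -> ( Atom )
unit -> unit -> ( int )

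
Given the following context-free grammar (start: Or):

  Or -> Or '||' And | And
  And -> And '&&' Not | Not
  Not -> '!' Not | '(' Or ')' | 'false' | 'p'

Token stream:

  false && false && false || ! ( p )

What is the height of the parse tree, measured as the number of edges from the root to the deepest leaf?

[Or [Or [And [And [And [Not false]] && [Not false]] && [Not false]]] || [And [Not ! [Not ( [Or [And [Not p]]] )]]]]

7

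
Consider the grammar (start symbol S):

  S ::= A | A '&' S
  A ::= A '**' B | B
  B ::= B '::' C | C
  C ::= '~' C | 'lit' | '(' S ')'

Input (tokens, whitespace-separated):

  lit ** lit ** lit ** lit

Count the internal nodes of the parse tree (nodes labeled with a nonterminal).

13

[S [A [A [A [A [B [C lit]]] ** [B [C lit]]] ** [B [C lit]]] ** [B [C lit]]]]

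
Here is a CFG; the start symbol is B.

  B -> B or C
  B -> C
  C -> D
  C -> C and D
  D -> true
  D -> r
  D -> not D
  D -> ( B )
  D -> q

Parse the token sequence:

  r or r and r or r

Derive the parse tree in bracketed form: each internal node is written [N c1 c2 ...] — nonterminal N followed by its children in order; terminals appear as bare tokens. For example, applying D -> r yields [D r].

[B [B [B [C [D r]]] or [C [C [D r]] and [D r]]] or [C [D r]]]

B
B or C
B or C or C
C or C or C
D or C or C
r or C or C
r or C and D or C
r or D and D or C
r or r and D or C
r or r and r or C
r or r and r or D
r or r and r or r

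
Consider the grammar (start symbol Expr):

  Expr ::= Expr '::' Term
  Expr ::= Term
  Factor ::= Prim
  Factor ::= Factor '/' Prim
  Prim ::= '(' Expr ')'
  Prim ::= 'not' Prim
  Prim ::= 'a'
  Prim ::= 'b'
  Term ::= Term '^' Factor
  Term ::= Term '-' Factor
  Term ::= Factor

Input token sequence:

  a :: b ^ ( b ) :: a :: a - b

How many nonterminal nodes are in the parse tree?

26

[Expr [Expr [Expr [Expr [Term [Factor [Prim a]]]] :: [Term [Term [Factor [Prim b]]] ^ [Factor [Prim ( [Expr [Term [Factor [Prim b]]]] )]]]] :: [Term [Factor [Prim a]]]] :: [Term [Term [Factor [Prim a]]] - [Factor [Prim b]]]]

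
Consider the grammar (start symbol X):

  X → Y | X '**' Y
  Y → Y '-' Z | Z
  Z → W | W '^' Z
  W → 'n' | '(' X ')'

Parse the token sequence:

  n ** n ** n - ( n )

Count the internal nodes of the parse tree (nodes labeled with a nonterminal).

[X [X [X [Y [Z [W n]]]] ** [Y [Z [W n]]]] ** [Y [Y [Z [W n]]] - [Z [W ( [X [Y [Z [W n]]]] )]]]]

19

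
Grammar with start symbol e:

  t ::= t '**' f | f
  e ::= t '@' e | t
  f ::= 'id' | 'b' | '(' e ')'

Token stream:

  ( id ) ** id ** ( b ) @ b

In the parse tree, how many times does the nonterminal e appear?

4

[e [t [t [t [f ( [e [t [f id]]] )]] ** [f id]] ** [f ( [e [t [f b]]] )]] @ [e [t [f b]]]]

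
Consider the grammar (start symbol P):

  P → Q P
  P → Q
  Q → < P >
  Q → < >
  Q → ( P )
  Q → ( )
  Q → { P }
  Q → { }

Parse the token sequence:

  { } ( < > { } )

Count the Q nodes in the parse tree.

4

[P [Q { }] [P [Q ( [P [Q < >] [P [Q { }]]] )]]]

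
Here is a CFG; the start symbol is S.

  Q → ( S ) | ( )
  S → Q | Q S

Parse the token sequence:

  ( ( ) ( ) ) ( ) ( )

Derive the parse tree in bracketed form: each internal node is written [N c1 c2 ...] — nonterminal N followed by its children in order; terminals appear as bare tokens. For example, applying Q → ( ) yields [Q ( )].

S
Q S
( S ) S
( Q S ) S
( ( ) S ) S
( ( ) Q ) S
( ( ) ( ) ) S
( ( ) ( ) ) Q S
( ( ) ( ) ) ( ) S
( ( ) ( ) ) ( ) Q
( ( ) ( ) ) ( ) ( )

[S [Q ( [S [Q ( )] [S [Q ( )]]] )] [S [Q ( )] [S [Q ( )]]]]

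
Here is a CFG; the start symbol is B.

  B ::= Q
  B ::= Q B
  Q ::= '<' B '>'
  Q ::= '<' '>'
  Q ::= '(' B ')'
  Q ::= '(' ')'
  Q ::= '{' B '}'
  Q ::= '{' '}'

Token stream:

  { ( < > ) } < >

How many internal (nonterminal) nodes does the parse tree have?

[B [Q { [B [Q ( [B [Q < >]] )]] }] [B [Q < >]]]

8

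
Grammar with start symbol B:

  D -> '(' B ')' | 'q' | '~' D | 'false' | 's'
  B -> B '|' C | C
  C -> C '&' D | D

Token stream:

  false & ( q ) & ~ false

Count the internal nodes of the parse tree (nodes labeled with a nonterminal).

11

[B [C [C [C [D false]] & [D ( [B [C [D q]]] )]] & [D ~ [D false]]]]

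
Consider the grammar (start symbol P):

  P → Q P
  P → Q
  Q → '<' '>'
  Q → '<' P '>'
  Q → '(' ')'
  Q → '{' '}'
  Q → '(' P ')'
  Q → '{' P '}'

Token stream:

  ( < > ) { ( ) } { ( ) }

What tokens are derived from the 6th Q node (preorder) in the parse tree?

[P [Q ( [P [Q < >]] )] [P [Q { [P [Q ( )]] }] [P [Q { [P [Q ( )]] }]]]]

( )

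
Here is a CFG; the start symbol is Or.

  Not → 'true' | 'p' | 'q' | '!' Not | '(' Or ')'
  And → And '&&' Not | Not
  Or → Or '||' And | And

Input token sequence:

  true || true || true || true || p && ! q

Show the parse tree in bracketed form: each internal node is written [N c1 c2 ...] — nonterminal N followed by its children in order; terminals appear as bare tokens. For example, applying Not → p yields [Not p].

Or
Or || And
Or || And || And
Or || And || And || And
Or || And || And || And || And
And || And || And || And || And
Not || And || And || And || And
true || And || And || And || And
true || Not || And || And || And
true || true || And || And || And
true || true || Not || And || And
true || true || true || And || And
true || true || true || Not || And
true || true || true || true || And
true || true || true || true || And && Not
true || true || true || true || Not && Not
true || true || true || true || p && Not
true || true || true || true || p && ! Not
true || true || true || true || p && ! q

[Or [Or [Or [Or [Or [And [Not true]]] || [And [Not true]]] || [And [Not true]]] || [And [Not true]]] || [And [And [Not p]] && [Not ! [Not q]]]]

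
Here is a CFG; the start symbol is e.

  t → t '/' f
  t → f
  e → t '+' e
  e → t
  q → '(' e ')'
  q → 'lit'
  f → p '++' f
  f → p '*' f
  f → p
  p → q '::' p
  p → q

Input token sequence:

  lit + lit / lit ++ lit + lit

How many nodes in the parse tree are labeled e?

[e [t [f [p [q lit]]]] + [e [t [t [f [p [q lit]]]] / [f [p [q lit]] ++ [f [p [q lit]]]]] + [e [t [f [p [q lit]]]]]]]

3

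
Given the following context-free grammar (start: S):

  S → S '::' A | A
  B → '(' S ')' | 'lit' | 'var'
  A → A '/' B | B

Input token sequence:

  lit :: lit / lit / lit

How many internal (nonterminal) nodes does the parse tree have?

10

[S [S [A [B lit]]] :: [A [A [A [B lit]] / [B lit]] / [B lit]]]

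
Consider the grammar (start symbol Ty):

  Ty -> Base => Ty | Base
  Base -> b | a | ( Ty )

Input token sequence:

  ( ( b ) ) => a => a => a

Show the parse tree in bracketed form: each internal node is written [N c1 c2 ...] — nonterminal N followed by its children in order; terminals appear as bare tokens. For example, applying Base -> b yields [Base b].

[Ty [Base ( [Ty [Base ( [Ty [Base b]] )]] )] => [Ty [Base a] => [Ty [Base a] => [Ty [Base a]]]]]

Ty
Base => Ty
( Ty ) => Ty
( Base ) => Ty
( ( Ty ) ) => Ty
( ( Base ) ) => Ty
( ( b ) ) => Ty
( ( b ) ) => Base => Ty
( ( b ) ) => a => Ty
( ( b ) ) => a => Base => Ty
( ( b ) ) => a => a => Ty
( ( b ) ) => a => a => Base
( ( b ) ) => a => a => a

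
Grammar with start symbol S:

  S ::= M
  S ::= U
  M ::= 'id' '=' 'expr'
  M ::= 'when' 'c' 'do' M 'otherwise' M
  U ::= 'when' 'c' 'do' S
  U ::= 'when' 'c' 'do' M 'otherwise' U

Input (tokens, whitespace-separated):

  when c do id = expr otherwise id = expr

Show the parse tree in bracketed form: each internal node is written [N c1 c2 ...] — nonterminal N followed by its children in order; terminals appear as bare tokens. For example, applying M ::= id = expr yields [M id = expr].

[S [M when c do [M id = expr] otherwise [M id = expr]]]

S
M
when c do M otherwise M
when c do id = expr otherwise M
when c do id = expr otherwise id = expr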